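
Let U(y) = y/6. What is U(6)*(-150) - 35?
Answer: -185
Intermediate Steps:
U(y) = y/6 (U(y) = y*(⅙) = y/6)
U(6)*(-150) - 35 = ((⅙)*6)*(-150) - 35 = 1*(-150) - 35 = -150 - 35 = -185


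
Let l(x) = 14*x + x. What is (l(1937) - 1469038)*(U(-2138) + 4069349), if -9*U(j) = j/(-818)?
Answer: -21569897896365800/3681 ≈ -5.8598e+12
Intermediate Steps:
U(j) = j/7362 (U(j) = -j/(9*(-818)) = -j*(-1)/(9*818) = -(-1)*j/7362 = j/7362)
l(x) = 15*x
(l(1937) - 1469038)*(U(-2138) + 4069349) = (15*1937 - 1469038)*((1/7362)*(-2138) + 4069349) = (29055 - 1469038)*(-1069/3681 + 4069349) = -1439983*14979272600/3681 = -21569897896365800/3681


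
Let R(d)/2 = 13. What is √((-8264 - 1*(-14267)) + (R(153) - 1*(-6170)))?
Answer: √12199 ≈ 110.45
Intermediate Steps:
R(d) = 26 (R(d) = 2*13 = 26)
√((-8264 - 1*(-14267)) + (R(153) - 1*(-6170))) = √((-8264 - 1*(-14267)) + (26 - 1*(-6170))) = √((-8264 + 14267) + (26 + 6170)) = √(6003 + 6196) = √12199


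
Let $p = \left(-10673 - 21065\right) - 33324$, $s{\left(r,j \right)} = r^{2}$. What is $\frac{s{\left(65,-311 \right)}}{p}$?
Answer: $- \frac{4225}{65062} \approx -0.064938$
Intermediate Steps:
$p = -65062$ ($p = \left(-10673 - 21065\right) - 33324 = -31738 - 33324 = -65062$)
$\frac{s{\left(65,-311 \right)}}{p} = \frac{65^{2}}{-65062} = 4225 \left(- \frac{1}{65062}\right) = - \frac{4225}{65062}$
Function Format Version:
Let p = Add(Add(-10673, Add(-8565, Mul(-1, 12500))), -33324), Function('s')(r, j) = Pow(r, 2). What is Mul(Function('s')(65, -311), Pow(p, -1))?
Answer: Rational(-4225, 65062) ≈ -0.064938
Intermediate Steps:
p = -65062 (p = Add(Add(-10673, Add(-8565, -12500)), -33324) = Add(Add(-10673, -21065), -33324) = Add(-31738, -33324) = -65062)
Mul(Function('s')(65, -311), Pow(p, -1)) = Mul(Pow(65, 2), Pow(-65062, -1)) = Mul(4225, Rational(-1, 65062)) = Rational(-4225, 65062)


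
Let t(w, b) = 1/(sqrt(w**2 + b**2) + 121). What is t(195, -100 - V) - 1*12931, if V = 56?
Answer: -617067441/47720 + 39*sqrt(41)/47720 ≈ -12931.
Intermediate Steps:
t(w, b) = 1/(121 + sqrt(b**2 + w**2)) (t(w, b) = 1/(sqrt(b**2 + w**2) + 121) = 1/(121 + sqrt(b**2 + w**2)))
t(195, -100 - V) - 1*12931 = 1/(121 + sqrt((-100 - 1*56)**2 + 195**2)) - 1*12931 = 1/(121 + sqrt((-100 - 56)**2 + 38025)) - 12931 = 1/(121 + sqrt((-156)**2 + 38025)) - 12931 = 1/(121 + sqrt(24336 + 38025)) - 12931 = 1/(121 + sqrt(62361)) - 12931 = 1/(121 + 39*sqrt(41)) - 12931 = -12931 + 1/(121 + 39*sqrt(41))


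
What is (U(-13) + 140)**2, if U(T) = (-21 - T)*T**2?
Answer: 1468944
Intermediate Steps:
U(T) = T**2*(-21 - T)
(U(-13) + 140)**2 = ((-13)**2*(-21 - 1*(-13)) + 140)**2 = (169*(-21 + 13) + 140)**2 = (169*(-8) + 140)**2 = (-1352 + 140)**2 = (-1212)**2 = 1468944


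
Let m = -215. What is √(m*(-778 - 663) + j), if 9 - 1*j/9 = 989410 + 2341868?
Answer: I*√29671606 ≈ 5447.2*I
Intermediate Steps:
j = -29981421 (j = 81 - 9*(989410 + 2341868) = 81 - 9*3331278 = 81 - 29981502 = -29981421)
√(m*(-778 - 663) + j) = √(-215*(-778 - 663) - 29981421) = √(-215*(-1441) - 29981421) = √(309815 - 29981421) = √(-29671606) = I*√29671606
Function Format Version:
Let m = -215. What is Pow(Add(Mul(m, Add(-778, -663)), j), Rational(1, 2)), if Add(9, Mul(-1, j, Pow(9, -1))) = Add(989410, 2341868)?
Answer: Mul(I, Pow(29671606, Rational(1, 2))) ≈ Mul(5447.2, I)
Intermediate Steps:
j = -29981421 (j = Add(81, Mul(-9, Add(989410, 2341868))) = Add(81, Mul(-9, 3331278)) = Add(81, -29981502) = -29981421)
Pow(Add(Mul(m, Add(-778, -663)), j), Rational(1, 2)) = Pow(Add(Mul(-215, Add(-778, -663)), -29981421), Rational(1, 2)) = Pow(Add(Mul(-215, -1441), -29981421), Rational(1, 2)) = Pow(Add(309815, -29981421), Rational(1, 2)) = Pow(-29671606, Rational(1, 2)) = Mul(I, Pow(29671606, Rational(1, 2)))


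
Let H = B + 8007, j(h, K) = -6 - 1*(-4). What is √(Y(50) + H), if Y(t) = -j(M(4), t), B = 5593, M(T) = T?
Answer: √13602 ≈ 116.63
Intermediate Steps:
j(h, K) = -2 (j(h, K) = -6 + 4 = -2)
Y(t) = 2 (Y(t) = -1*(-2) = 2)
H = 13600 (H = 5593 + 8007 = 13600)
√(Y(50) + H) = √(2 + 13600) = √13602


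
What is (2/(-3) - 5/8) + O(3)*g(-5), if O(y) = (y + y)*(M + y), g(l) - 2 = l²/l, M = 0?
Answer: -1327/24 ≈ -55.292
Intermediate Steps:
g(l) = 2 + l (g(l) = 2 + l²/l = 2 + l)
O(y) = 2*y² (O(y) = (y + y)*(0 + y) = (2*y)*y = 2*y²)
(2/(-3) - 5/8) + O(3)*g(-5) = (2/(-3) - 5/8) + (2*3²)*(2 - 5) = (2*(-⅓) - 5*⅛) + (2*9)*(-3) = (-⅔ - 5/8) + 18*(-3) = -31/24 - 54 = -1327/24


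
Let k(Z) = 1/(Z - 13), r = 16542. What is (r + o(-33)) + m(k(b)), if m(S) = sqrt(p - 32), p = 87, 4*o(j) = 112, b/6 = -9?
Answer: 16570 + sqrt(55) ≈ 16577.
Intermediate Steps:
b = -54 (b = 6*(-9) = -54)
o(j) = 28 (o(j) = (1/4)*112 = 28)
k(Z) = 1/(-13 + Z)
m(S) = sqrt(55) (m(S) = sqrt(87 - 32) = sqrt(55))
(r + o(-33)) + m(k(b)) = (16542 + 28) + sqrt(55) = 16570 + sqrt(55)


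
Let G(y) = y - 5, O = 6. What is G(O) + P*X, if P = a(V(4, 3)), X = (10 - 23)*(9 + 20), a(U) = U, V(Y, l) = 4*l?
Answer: -4523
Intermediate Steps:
G(y) = -5 + y
X = -377 (X = -13*29 = -377)
P = 12 (P = 4*3 = 12)
G(O) + P*X = (-5 + 6) + 12*(-377) = 1 - 4524 = -4523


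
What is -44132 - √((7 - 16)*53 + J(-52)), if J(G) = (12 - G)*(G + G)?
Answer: -44132 - I*√7133 ≈ -44132.0 - 84.457*I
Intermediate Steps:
J(G) = 2*G*(12 - G) (J(G) = (12 - G)*(2*G) = 2*G*(12 - G))
-44132 - √((7 - 16)*53 + J(-52)) = -44132 - √((7 - 16)*53 + 2*(-52)*(12 - 1*(-52))) = -44132 - √(-9*53 + 2*(-52)*(12 + 52)) = -44132 - √(-477 + 2*(-52)*64) = -44132 - √(-477 - 6656) = -44132 - √(-7133) = -44132 - I*√7133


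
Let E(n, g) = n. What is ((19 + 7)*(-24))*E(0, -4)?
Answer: 0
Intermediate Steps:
((19 + 7)*(-24))*E(0, -4) = ((19 + 7)*(-24))*0 = (26*(-24))*0 = -624*0 = 0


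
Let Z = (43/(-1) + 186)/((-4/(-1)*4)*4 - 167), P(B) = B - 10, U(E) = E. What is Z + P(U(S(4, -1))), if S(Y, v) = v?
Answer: -1276/103 ≈ -12.388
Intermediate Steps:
P(B) = -10 + B
Z = -143/103 (Z = (43*(-1) + 186)/((-4*(-1)*4)*4 - 167) = (-43 + 186)/((4*4)*4 - 167) = 143/(16*4 - 167) = 143/(64 - 167) = 143/(-103) = 143*(-1/103) = -143/103 ≈ -1.3883)
Z + P(U(S(4, -1))) = -143/103 + (-10 - 1) = -143/103 - 11 = -1276/103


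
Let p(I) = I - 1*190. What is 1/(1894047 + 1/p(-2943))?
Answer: 3133/5934049250 ≈ 5.2797e-7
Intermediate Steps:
p(I) = -190 + I (p(I) = I - 190 = -190 + I)
1/(1894047 + 1/p(-2943)) = 1/(1894047 + 1/(-190 - 2943)) = 1/(1894047 + 1/(-3133)) = 1/(1894047 - 1/3133) = 1/(5934049250/3133) = 3133/5934049250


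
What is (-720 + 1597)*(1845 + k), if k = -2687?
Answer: -738434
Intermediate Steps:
(-720 + 1597)*(1845 + k) = (-720 + 1597)*(1845 - 2687) = 877*(-842) = -738434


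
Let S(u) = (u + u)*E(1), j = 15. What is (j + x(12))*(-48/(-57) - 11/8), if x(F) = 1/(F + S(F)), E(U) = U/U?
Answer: -4869/608 ≈ -8.0082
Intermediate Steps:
E(U) = 1
S(u) = 2*u (S(u) = (u + u)*1 = (2*u)*1 = 2*u)
x(F) = 1/(3*F) (x(F) = 1/(F + 2*F) = 1/(3*F))
(j + x(12))*(-48/(-57) - 11/8) = (15 + (1/3)/12)*(-48/(-57) - 11/8) = (15 + (1/3)*(1/12))*(-48*(-1/57) - 11*1/8) = (15 + 1/36)*(16/19 - 11/8) = (541/36)*(-81/152) = -4869/608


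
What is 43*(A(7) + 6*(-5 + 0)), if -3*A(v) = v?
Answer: -4171/3 ≈ -1390.3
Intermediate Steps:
A(v) = -v/3
43*(A(7) + 6*(-5 + 0)) = 43*(-⅓*7 + 6*(-5 + 0)) = 43*(-7/3 + 6*(-5)) = 43*(-7/3 - 30) = 43*(-97/3) = -4171/3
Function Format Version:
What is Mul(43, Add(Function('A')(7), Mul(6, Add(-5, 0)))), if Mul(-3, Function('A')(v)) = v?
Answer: Rational(-4171, 3) ≈ -1390.3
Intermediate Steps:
Function('A')(v) = Mul(Rational(-1, 3), v)
Mul(43, Add(Function('A')(7), Mul(6, Add(-5, 0)))) = Mul(43, Add(Mul(Rational(-1, 3), 7), Mul(6, Add(-5, 0)))) = Mul(43, Add(Rational(-7, 3), Mul(6, -5))) = Mul(43, Add(Rational(-7, 3), -30)) = Mul(43, Rational(-97, 3)) = Rational(-4171, 3)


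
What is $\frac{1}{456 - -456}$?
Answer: $\frac{1}{912} \approx 0.0010965$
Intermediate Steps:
$\frac{1}{456 - -456} = \frac{1}{456 + 456} = \frac{1}{912}$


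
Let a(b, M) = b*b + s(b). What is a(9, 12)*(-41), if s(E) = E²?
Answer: -6642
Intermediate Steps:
a(b, M) = 2*b² (a(b, M) = b*b + b² = b² + b² = 2*b²)
a(9, 12)*(-41) = (2*9²)*(-41) = (2*81)*(-41) = 162*(-41) = -6642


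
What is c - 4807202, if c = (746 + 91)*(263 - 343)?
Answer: -4874162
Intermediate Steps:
c = -66960 (c = 837*(-80) = -66960)
c - 4807202 = -66960 - 4807202 = -4874162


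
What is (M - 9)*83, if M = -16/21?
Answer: -17015/21 ≈ -810.24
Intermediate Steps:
M = -16/21 (M = -16*1/21 = -16/21 ≈ -0.76190)
(M - 9)*83 = (-16/21 - 9)*83 = -205/21*83 = -17015/21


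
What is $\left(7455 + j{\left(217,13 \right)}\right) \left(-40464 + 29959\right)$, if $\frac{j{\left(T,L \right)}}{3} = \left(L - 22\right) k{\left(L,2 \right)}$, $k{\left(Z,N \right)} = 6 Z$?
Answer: $-56191245$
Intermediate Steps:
$j{\left(T,L \right)} = 18 L \left(-22 + L\right)$ ($j{\left(T,L \right)} = 3 \left(L - 22\right) 6 L = 3 \left(-22 + L\right) 6 L = 3 \cdot 6 L \left(-22 + L\right) = 18 L \left(-22 + L\right)$)
$\left(7455 + j{\left(217,13 \right)}\right) \left(-40464 + 29959\right) = \left(7455 + 18 \cdot 13 \left(-22 + 13\right)\right) \left(-40464 + 29959\right) = \left(7455 + 18 \cdot 13 \left(-9\right)\right) \left(-10505\right) = \left(7455 - 2106\right) \left(-10505\right) = 5349 \left(-10505\right) = -56191245$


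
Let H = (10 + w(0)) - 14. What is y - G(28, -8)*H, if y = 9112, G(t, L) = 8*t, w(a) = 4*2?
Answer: 8216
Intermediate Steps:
w(a) = 8
H = 4 (H = (10 + 8) - 14 = 18 - 14 = 4)
y - G(28, -8)*H = 9112 - 8*28*4 = 9112 - 224*4 = 9112 - 1*896 = 9112 - 896 = 8216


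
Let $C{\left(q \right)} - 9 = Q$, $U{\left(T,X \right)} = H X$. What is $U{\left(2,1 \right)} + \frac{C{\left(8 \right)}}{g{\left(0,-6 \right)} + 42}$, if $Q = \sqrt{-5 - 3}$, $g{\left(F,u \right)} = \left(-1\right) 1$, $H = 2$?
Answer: $\frac{91}{41} + \frac{2 i \sqrt{2}}{41} \approx 2.2195 + 0.068986 i$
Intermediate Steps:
$U{\left(T,X \right)} = 2 X$
$g{\left(F,u \right)} = -1$
$Q = 2 i \sqrt{2}$ ($Q = \sqrt{-8} = 2 i \sqrt{2} \approx 2.8284 i$)
$C{\left(q \right)} = 9 + 2 i \sqrt{2}$
$U{\left(2,1 \right)} + \frac{C{\left(8 \right)}}{g{\left(0,-6 \right)} + 42} = 2 \cdot 1 + \frac{9 + 2 i \sqrt{2}}{-1 + 42} = 2 + \frac{9 + 2 i \sqrt{2}}{41} = 2 + \left(\frac{9}{41} + \frac{2 i \sqrt{2}}{41}\right) = \frac{91}{41} + \frac{2 i \sqrt{2}}{41}$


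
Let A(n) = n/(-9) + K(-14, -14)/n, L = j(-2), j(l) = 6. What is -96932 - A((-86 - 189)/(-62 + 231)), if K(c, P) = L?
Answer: -40542765631/418275 ≈ -96929.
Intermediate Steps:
L = 6
K(c, P) = 6
A(n) = 6/n - n/9 (A(n) = n/(-9) + 6/n = n*(-⅑) + 6/n = -n/9 + 6/n = 6/n - n/9)
-96932 - A((-86 - 189)/(-62 + 231)) = -96932 - (6/(((-86 - 189)/(-62 + 231))) - (-86 - 189)/(9*(-62 + 231))) = -96932 - (6/((-275/169)) - (-275)/(9*169)) = -96932 - (6/((-275*1/169)) - (-275)/(9*169)) = -96932 - (6/(-275/169) - ⅑*(-275/169)) = -96932 - (6*(-169/275) + 275/1521) = -96932 - (-1014/275 + 275/1521) = -96932 - 1*(-1466669/418275) = -96932 + 1466669/418275 = -40542765631/418275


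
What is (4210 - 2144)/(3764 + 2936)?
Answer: 1033/3350 ≈ 0.30836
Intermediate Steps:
(4210 - 2144)/(3764 + 2936) = 2066/6700 = 2066*(1/6700) = 1033/3350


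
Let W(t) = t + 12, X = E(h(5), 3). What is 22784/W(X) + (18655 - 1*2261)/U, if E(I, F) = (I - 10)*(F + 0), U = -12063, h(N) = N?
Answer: -91630858/12063 ≈ -7596.0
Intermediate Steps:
E(I, F) = F*(-10 + I) (E(I, F) = (-10 + I)*F = F*(-10 + I))
X = -15 (X = 3*(-10 + 5) = 3*(-5) = -15)
W(t) = 12 + t
22784/W(X) + (18655 - 1*2261)/U = 22784/(12 - 15) + (18655 - 1*2261)/(-12063) = 22784/(-3) + (18655 - 2261)*(-1/12063) = 22784*(-⅓) + 16394*(-1/12063) = -22784/3 - 16394/12063 = -91630858/12063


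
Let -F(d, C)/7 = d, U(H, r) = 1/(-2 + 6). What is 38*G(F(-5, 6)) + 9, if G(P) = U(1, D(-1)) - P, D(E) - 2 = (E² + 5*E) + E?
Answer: -2623/2 ≈ -1311.5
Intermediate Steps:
D(E) = 2 + E² + 6*E (D(E) = 2 + ((E² + 5*E) + E) = 2 + (E² + 6*E) = 2 + E² + 6*E)
U(H, r) = ¼ (U(H, r) = 1/4 = ¼)
F(d, C) = -7*d
G(P) = ¼ - P
38*G(F(-5, 6)) + 9 = 38*(¼ - (-7)*(-5)) + 9 = 38*(¼ - 1*35) + 9 = 38*(¼ - 35) + 9 = 38*(-139/4) + 9 = -2641/2 + 9 = -2623/2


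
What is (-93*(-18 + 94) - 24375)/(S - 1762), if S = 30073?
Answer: -10481/9437 ≈ -1.1106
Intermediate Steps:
(-93*(-18 + 94) - 24375)/(S - 1762) = (-93*(-18 + 94) - 24375)/(30073 - 1762) = (-93*76 - 24375)/28311 = (-7068 - 24375)*(1/28311) = -31443*1/28311 = -10481/9437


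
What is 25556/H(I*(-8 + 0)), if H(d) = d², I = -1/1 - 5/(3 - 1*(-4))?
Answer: 313061/2304 ≈ 135.88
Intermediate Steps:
I = -12/7 (I = -1*1 - 5/(3 + 4) = -1 - 5/7 = -12/7 ≈ -1.7143)
25556/H(I*(-8 + 0)) = 25556/((-12*(-8 + 0)/7)²) = 25556/((-12/7*(-8))²) = 25556/((96/7)²) = 25556/(9216/49) = 25556*(49/9216) = 313061/2304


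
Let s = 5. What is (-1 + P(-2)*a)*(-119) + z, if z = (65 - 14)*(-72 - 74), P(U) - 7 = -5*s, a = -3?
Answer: -13753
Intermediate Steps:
P(U) = -18 (P(U) = 7 - 5*5 = 7 - 25 = -18)
z = -7446 (z = 51*(-146) = -7446)
(-1 + P(-2)*a)*(-119) + z = (-1 - 18*(-3))*(-119) - 7446 = (-1 + 54)*(-119) - 7446 = 53*(-119) - 7446 = -6307 - 7446 = -13753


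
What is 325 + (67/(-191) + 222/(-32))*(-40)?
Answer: 235515/382 ≈ 616.53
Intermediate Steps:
325 + (67/(-191) + 222/(-32))*(-40) = 325 + (67*(-1/191) + 222*(-1/32))*(-40) = 325 + (-67/191 - 111/16)*(-40) = 325 - 22273/3056*(-40) = 325 + 111365/382 = 235515/382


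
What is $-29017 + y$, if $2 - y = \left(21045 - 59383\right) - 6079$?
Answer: $15402$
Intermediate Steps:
$y = 44419$ ($y = 2 - \left(\left(21045 - 59383\right) - 6079\right) = 2 - \left(-38338 - 6079\right) = 2 - -44417 = 2 + 44417 = 44419$)
$-29017 + y = -29017 + 44419 = 15402$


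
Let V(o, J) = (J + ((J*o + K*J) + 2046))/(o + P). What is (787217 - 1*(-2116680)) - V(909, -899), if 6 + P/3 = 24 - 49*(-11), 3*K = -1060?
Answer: 5619414493/1935 ≈ 2.9041e+6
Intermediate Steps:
K = -1060/3 (K = (⅓)*(-1060) = -1060/3 ≈ -353.33)
P = 1671 (P = -18 + 3*(24 - 49*(-11)) = -18 + 3*(24 - 1*(-539)) = -18 + 3*(24 + 539) = -18 + 3*563 = -18 + 1689 = 1671)
V(o, J) = (2046 - 1057*J/3 + J*o)/(1671 + o) (V(o, J) = (J + ((J*o - 1060*J/3) + 2046))/(o + 1671) = (J + ((-1060*J/3 + J*o) + 2046))/(1671 + o) = (J + (2046 - 1060*J/3 + J*o))/(1671 + o) = (2046 - 1057*J/3 + J*o)/(1671 + o))
(787217 - 1*(-2116680)) - V(909, -899) = (787217 - 1*(-2116680)) - (2046 - 1057/3*(-899) - 899*909)/(1671 + 909) = (787217 + 2116680) - (2046 + 950243/3 - 817191)/2580 = 2903897 - (-1495192)/(2580*3) = 2903897 - 1*(-373798/1935) = 2903897 + 373798/1935 = 5619414493/1935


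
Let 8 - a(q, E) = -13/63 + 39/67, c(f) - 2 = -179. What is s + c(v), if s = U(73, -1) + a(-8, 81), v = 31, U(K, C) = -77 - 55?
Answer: -1272107/4221 ≈ -301.38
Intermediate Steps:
U(K, C) = -132
c(f) = -177 (c(f) = 2 - 179 = -177)
a(q, E) = 32182/4221 (a(q, E) = 8 - (-13/63 + 39/67) = 8 - 1*1586/4221 = 8 - 1586/4221 = 32182/4221)
s = -524990/4221 (s = -132 + 32182/4221 = -524990/4221 ≈ -124.38)
s + c(v) = -524990/4221 - 177 = -1272107/4221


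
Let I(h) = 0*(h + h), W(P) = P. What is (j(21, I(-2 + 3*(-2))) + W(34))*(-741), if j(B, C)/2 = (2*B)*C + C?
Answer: -25194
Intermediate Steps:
I(h) = 0 (I(h) = 0*(2*h) = 0)
j(B, C) = 2*C + 4*B*C (j(B, C) = 2*((2*B)*C + C) = 2*(2*B*C + C) = 2*(C + 2*B*C) = 2*C + 4*B*C)
(j(21, I(-2 + 3*(-2))) + W(34))*(-741) = (2*0*(1 + 2*21) + 34)*(-741) = (2*0*(1 + 42) + 34)*(-741) = (2*0*43 + 34)*(-741) = (0 + 34)*(-741) = 34*(-741) = -25194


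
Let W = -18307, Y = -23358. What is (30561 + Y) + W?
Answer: -11104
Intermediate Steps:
(30561 + Y) + W = (30561 - 23358) - 18307 = 7203 - 18307 = -11104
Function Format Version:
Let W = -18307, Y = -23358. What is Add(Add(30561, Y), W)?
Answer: -11104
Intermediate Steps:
Add(Add(30561, Y), W) = Add(Add(30561, -23358), -18307) = Add(7203, -18307) = -11104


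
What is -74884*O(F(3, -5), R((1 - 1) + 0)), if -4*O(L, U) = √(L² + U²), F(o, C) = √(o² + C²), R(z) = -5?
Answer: 18721*√59 ≈ 1.4380e+5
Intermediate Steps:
F(o, C) = √(C² + o²)
O(L, U) = -√(L² + U²)/4
-74884*O(F(3, -5), R((1 - 1) + 0)) = -(-18721)*√((√((-5)² + 3²))² + (-5)²) = -(-18721)*√((√(25 + 9))² + 25) = -(-18721)*√((√34)² + 25) = -(-18721)*√(34 + 25) = -(-18721)*√59 = 18721*√59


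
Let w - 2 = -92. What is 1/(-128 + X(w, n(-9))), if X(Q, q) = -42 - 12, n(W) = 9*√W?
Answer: -1/182 ≈ -0.0054945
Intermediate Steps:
w = -90 (w = 2 - 92 = -90)
X(Q, q) = -54
1/(-128 + X(w, n(-9))) = 1/(-128 - 54) = 1/(-182) = -1/182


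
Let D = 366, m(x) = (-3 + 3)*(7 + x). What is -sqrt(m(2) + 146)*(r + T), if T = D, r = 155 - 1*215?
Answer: -306*sqrt(146) ≈ -3697.4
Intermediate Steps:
r = -60 (r = 155 - 215 = -60)
m(x) = 0 (m(x) = 0*(7 + x) = 0)
T = 366
-sqrt(m(2) + 146)*(r + T) = -sqrt(0 + 146)*(-60 + 366) = -sqrt(146)*306 = -306*sqrt(146)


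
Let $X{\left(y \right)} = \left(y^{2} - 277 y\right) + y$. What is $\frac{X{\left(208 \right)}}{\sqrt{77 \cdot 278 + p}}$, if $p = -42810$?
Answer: $\frac{7072 i \sqrt{5351}}{5351} \approx 96.677 i$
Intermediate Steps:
$X{\left(y \right)} = y^{2} - 276 y$
$\frac{X{\left(208 \right)}}{\sqrt{77 \cdot 278 + p}} = \frac{208 \left(-276 + 208\right)}{\sqrt{77 \cdot 278 - 42810}} = \frac{208 \left(-68\right)}{\sqrt{21406 - 42810}} = - \frac{14144}{\sqrt{-21404}} = - \frac{14144}{2 i \sqrt{5351}} = - 14144 \left(- \frac{i \sqrt{5351}}{10702}\right) = \frac{7072 i \sqrt{5351}}{5351}$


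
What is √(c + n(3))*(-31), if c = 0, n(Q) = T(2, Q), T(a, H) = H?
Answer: -31*√3 ≈ -53.694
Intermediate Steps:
n(Q) = Q
√(c + n(3))*(-31) = √(0 + 3)*(-31) = √3*(-31) = -31*√3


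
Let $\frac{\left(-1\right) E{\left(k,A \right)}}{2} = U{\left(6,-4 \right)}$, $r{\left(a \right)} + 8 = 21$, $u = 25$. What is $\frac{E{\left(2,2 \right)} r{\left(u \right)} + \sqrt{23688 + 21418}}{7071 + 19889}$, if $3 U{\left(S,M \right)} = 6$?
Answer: $- \frac{13}{6740} + \frac{\sqrt{45106}}{26960} \approx 0.0059489$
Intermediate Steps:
$U{\left(S,M \right)} = 2$ ($U{\left(S,M \right)} = \frac{1}{3} \cdot 6 = 2$)
$r{\left(a \right)} = 13$ ($r{\left(a \right)} = -8 + 21 = 13$)
$E{\left(k,A \right)} = -4$ ($E{\left(k,A \right)} = \left(-2\right) 2 = -4$)
$\frac{E{\left(2,2 \right)} r{\left(u \right)} + \sqrt{23688 + 21418}}{7071 + 19889} = \frac{\left(-4\right) 13 + \sqrt{23688 + 21418}}{7071 + 19889} = \frac{-52 + \sqrt{45106}}{26960} = \left(-52 + \sqrt{45106}\right) \frac{1}{26960} = - \frac{13}{6740} + \frac{\sqrt{45106}}{26960}$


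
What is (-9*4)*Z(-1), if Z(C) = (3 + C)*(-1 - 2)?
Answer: 216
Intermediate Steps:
Z(C) = -9 - 3*C (Z(C) = (3 + C)*(-3) = -9 - 3*C)
(-9*4)*Z(-1) = (-9*4)*(-9 - 3*(-1)) = -36*(-9 + 3) = -36*(-6) = 216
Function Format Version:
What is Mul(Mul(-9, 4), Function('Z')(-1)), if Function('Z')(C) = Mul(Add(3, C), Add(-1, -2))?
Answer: 216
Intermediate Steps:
Function('Z')(C) = Add(-9, Mul(-3, C)) (Function('Z')(C) = Mul(Add(3, C), -3) = Add(-9, Mul(-3, C)))
Mul(Mul(-9, 4), Function('Z')(-1)) = Mul(Mul(-9, 4), Add(-9, Mul(-3, -1))) = Mul(-36, Add(-9, 3)) = Mul(-36, -6) = 216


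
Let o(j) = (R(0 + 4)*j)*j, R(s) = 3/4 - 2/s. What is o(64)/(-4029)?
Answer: -1024/4029 ≈ -0.25416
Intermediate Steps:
R(s) = 3/4 - 2/s (R(s) = 3*(1/4) - 2/s = 3/4 - 2/s)
o(j) = j**2/4 (o(j) = ((3/4 - 2/(0 + 4))*j)*j = ((3/4 - 2/4)*j)*j = ((3/4 - 2*1/4)*j)*j = ((3/4 - 1/2)*j)*j = (j/4)*j = j**2/4)
o(64)/(-4029) = ((1/4)*64**2)/(-4029) = ((1/4)*4096)*(-1/4029) = 1024*(-1/4029) = -1024/4029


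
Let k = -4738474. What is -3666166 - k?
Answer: 1072308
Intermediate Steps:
-3666166 - k = -3666166 - 1*(-4738474) = -3666166 + 4738474 = 1072308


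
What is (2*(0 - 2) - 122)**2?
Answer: 15876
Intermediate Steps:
(2*(0 - 2) - 122)**2 = (2*(-2) - 122)**2 = (-4 - 122)**2 = (-126)**2 = 15876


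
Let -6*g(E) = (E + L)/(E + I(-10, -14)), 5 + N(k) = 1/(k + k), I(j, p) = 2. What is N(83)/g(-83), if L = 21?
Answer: 201447/5146 ≈ 39.146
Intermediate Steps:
N(k) = -5 + 1/(2*k) (N(k) = -5 + 1/(k + k) = -5 + 1/(2*k))
g(E) = -(21 + E)/(6*(2 + E)) (g(E) = -(E + 21)/(6*(E + 2)) = -(21 + E)/(6*(2 + E)))
N(83)/g(-83) = (-5 + (1/2)/83)/(((-21 - 1*(-83))/(6*(2 - 83)))) = (-5 + (1/2)*(1/83))/(((1/6)*(-21 + 83)/(-81))) = (-5 + 1/166)/(((1/6)*(-1/81)*62)) = -829/(166*(-31/243)) = -829/166*(-243/31) = 201447/5146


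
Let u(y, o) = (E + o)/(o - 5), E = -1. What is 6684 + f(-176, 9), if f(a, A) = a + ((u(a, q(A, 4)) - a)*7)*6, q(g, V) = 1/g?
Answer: 152984/11 ≈ 13908.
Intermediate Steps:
u(y, o) = (-1 + o)/(-5 + o) (u(y, o) = (-1 + o)/(o - 5) = (-1 + o)/(-5 + o))
f(a, A) = -41*a + 42*(-1 + 1/A)/(-5 + 1/A) (f(a, A) = a + (((-1 + 1/A)/(-5 + 1/A) - a)*7)*6 = a + ((-a + (-1 + 1/A)/(-5 + 1/A))*7)*6 = a + (-7*a + 7*(-1 + 1/A)/(-5 + 1/A))*6 = a + (-42*a + 42*(-1 + 1/A)/(-5 + 1/A)) = -41*a + 42*(-1 + 1/A)/(-5 + 1/A))
6684 + f(-176, 9) = 6684 + (-42 + 42*9 - 41*(-176)*(-1 + 5*9))/(-1 + 5*9) = 6684 + (-42 + 378 - 41*(-176)*(-1 + 45))/(-1 + 45) = 6684 + (-42 + 378 - 41*(-176)*44)/44 = 6684 + (-42 + 378 + 317504)/44 = 6684 + (1/44)*317840 = 6684 + 79460/11 = 152984/11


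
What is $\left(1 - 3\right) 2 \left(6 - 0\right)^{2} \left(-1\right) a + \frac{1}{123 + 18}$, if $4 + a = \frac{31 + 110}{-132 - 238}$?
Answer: $- \frac{16456207}{26085} \approx -630.87$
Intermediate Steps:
$a = - \frac{1621}{370}$ ($a = -4 + \frac{31 + 110}{-132 - 238} = -4 + \frac{141}{-370} = -4 + 141 \left(- \frac{1}{370}\right) = -4 - \frac{141}{370} = - \frac{1621}{370} \approx -4.3811$)
$\left(1 - 3\right) 2 \left(6 - 0\right)^{2} \left(-1\right) a + \frac{1}{123 + 18} = \left(1 - 3\right) 2 \left(6 - 0\right)^{2} \left(-1\right) \left(- \frac{1621}{370}\right) + \frac{1}{123 + 18} = \left(1 - 3\right) 2 \left(6 + 0\right)^{2} \left(-1\right) \left(- \frac{1621}{370}\right) + \frac{1}{141} = - 2 \cdot 2 \cdot 6^{2} \left(-1\right) \left(- \frac{1621}{370}\right) + \frac{1}{141} = - 2 \cdot 2 \cdot 36 \left(-1\right) \left(- \frac{1621}{370}\right) + \frac{1}{141} = \left(-2\right) 72 \left(-1\right) \left(- \frac{1621}{370}\right) + \frac{1}{141} = \left(-144\right) \left(-1\right) \left(- \frac{1621}{370}\right) + \frac{1}{141} = 144 \left(- \frac{1621}{370}\right) + \frac{1}{141} = - \frac{116712}{185} + \frac{1}{141} = - \frac{16456207}{26085}$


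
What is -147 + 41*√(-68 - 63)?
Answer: -147 + 41*I*√131 ≈ -147.0 + 469.27*I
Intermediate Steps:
-147 + 41*√(-68 - 63) = -147 + 41*√(-131) = -147 + 41*(I*√131) = -147 + 41*I*√131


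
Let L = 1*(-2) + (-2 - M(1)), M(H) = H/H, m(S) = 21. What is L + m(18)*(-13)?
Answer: -278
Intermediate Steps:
M(H) = 1
L = -5 (L = 1*(-2) + (-2 - 1*1) = -2 + (-2 - 1) = -2 - 3 = -5)
L + m(18)*(-13) = -5 + 21*(-13) = -5 - 273 = -278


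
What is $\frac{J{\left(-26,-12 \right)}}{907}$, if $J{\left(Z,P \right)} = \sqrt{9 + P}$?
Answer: $\frac{i \sqrt{3}}{907} \approx 0.0019096 i$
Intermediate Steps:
$\frac{J{\left(-26,-12 \right)}}{907} = \frac{\sqrt{9 - 12}}{907} = \sqrt{-3} \cdot \frac{1}{907} = i \sqrt{3} \cdot \frac{1}{907} = \frac{i \sqrt{3}}{907}$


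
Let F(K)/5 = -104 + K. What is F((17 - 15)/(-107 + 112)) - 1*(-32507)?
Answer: 31989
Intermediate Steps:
F(K) = -520 + 5*K (F(K) = 5*(-104 + K) = -520 + 5*K)
F((17 - 15)/(-107 + 112)) - 1*(-32507) = (-520 + 5*((17 - 15)/(-107 + 112))) - 1*(-32507) = (-520 + 5*(2/5)) + 32507 = (-520 + 5*(2*(⅕))) + 32507 = (-520 + 5*(⅖)) + 32507 = (-520 + 2) + 32507 = -518 + 32507 = 31989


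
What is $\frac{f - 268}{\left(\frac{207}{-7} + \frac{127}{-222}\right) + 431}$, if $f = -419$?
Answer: $- \frac{1067598}{622931} \approx -1.7138$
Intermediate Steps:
$\frac{f - 268}{\left(\frac{207}{-7} + \frac{127}{-222}\right) + 431} = \frac{-419 - 268}{\left(\frac{207}{-7} + \frac{127}{-222}\right) + 431} = - \frac{687}{\left(207 \left(- \frac{1}{7}\right) + 127 \left(- \frac{1}{222}\right)\right) + 431} = - \frac{687}{\left(- \frac{207}{7} - \frac{127}{222}\right) + 431} = - \frac{687}{- \frac{46843}{1554} + 431} = - \frac{687}{\frac{622931}{1554}} = \left(-687\right) \frac{1554}{622931} = - \frac{1067598}{622931}$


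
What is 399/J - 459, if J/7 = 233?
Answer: -106890/233 ≈ -458.76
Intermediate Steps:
J = 1631 (J = 7*233 = 1631)
399/J - 459 = 399/1631 - 459 = (1/1631)*399 - 459 = 57/233 - 459 = -106890/233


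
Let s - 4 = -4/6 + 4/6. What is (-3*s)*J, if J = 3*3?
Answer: -108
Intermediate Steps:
J = 9
s = 4 (s = 4 + (-4/6 + 4/6) = 4 + (-4*⅙ + 4*(⅙)) = 4 + (-⅔ + ⅔) = 4 + 0 = 4)
(-3*s)*J = -3*4*9 = -12*9 = -108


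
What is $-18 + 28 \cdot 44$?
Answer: $1214$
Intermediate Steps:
$-18 + 28 \cdot 44 = -18 + 1232 = 1214$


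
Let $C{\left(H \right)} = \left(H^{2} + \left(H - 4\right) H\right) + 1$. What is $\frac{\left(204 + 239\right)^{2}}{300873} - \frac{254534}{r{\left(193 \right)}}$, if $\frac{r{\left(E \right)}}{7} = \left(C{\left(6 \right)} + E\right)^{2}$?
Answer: $\frac{276391205}{8810163186} \approx 0.031372$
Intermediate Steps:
$C{\left(H \right)} = 1 + H^{2} + H \left(-4 + H\right)$ ($C{\left(H \right)} = \left(H^{2} + \left(H - 4\right) H\right) + 1 = \left(H^{2} + \left(-4 + H\right) H\right) + 1 = \left(H^{2} + H \left(-4 + H\right)\right) + 1 = 1 + H^{2} + H \left(-4 + H\right)$)
$r{\left(E \right)} = 7 \left(49 + E\right)^{2}$ ($r{\left(E \right)} = 7 \left(\left(1 - 24 + 2 \cdot 6^{2}\right) + E\right)^{2} = 7 \left(\left(1 - 24 + 2 \cdot 36\right) + E\right)^{2} = 7 \left(\left(1 - 24 + 72\right) + E\right)^{2} = 7 \left(49 + E\right)^{2}$)
$\frac{\left(204 + 239\right)^{2}}{300873} - \frac{254534}{r{\left(193 \right)}} = \frac{\left(204 + 239\right)^{2}}{300873} - \frac{254534}{7 \left(49 + 193\right)^{2}} = 443^{2} \cdot \frac{1}{300873} - \frac{254534}{7 \cdot 242^{2}} = 196249 \cdot \frac{1}{300873} - \frac{254534}{7 \cdot 58564} = \frac{196249}{300873} - \frac{254534}{409948} = \frac{196249}{300873} - \frac{18181}{29282} = \frac{276391205}{8810163186}$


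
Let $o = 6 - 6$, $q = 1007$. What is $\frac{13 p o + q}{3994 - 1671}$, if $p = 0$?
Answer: $\frac{1007}{2323} \approx 0.43349$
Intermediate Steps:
$o = 0$ ($o = 6 - 6 = 0$)
$\frac{13 p o + q}{3994 - 1671} = \frac{13 \cdot 0 \cdot 0 + 1007}{3994 - 1671} = \frac{0 \cdot 0 + 1007}{2323} = \left(0 + 1007\right) \frac{1}{2323} = 1007 \cdot \frac{1}{2323} = \frac{1007}{2323}$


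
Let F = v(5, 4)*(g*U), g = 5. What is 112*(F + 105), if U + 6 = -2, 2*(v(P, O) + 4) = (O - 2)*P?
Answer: 7280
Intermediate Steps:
v(P, O) = -4 + P*(-2 + O)/2 (v(P, O) = -4 + ((O - 2)*P)/2 = -4 + ((-2 + O)*P)/2 = -4 + (P*(-2 + O))/2 = -4 + P*(-2 + O)/2)
U = -8 (U = -6 - 2 = -8)
F = -40 (F = (-4 - 1*5 + (½)*4*5)*(5*(-8)) = (-4 - 5 + 10)*(-40) = 1*(-40) = -40)
112*(F + 105) = 112*(-40 + 105) = 112*65 = 7280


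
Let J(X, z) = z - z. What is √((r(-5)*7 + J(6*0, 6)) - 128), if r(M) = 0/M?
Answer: 8*I*√2 ≈ 11.314*I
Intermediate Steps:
r(M) = 0
J(X, z) = 0
√((r(-5)*7 + J(6*0, 6)) - 128) = √((0*7 + 0) - 128) = √((0 + 0) - 128) = √(0 - 128) = √(-128) = 8*I*√2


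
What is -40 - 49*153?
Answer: -7537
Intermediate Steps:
-40 - 49*153 = -40 - 7497 = -7537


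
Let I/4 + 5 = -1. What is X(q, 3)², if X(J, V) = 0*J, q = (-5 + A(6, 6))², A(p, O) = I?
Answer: 0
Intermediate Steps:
I = -24 (I = -20 + 4*(-1) = -20 - 4 = -24)
A(p, O) = -24
q = 841 (q = (-5 - 24)² = (-29)² = 841)
X(J, V) = 0
X(q, 3)² = 0² = 0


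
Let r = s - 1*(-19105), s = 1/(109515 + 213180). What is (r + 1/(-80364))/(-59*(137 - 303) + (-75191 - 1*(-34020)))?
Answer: -165150376593523/271233884789820 ≈ -0.60889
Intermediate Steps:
s = 1/322695 ≈ 3.0989e-6
r = 6165087976/322695 (r = 1/322695 - 1*(-19105) = 1/322695 + 19105 = 6165087976/322695 ≈ 19105.)
(r + 1/(-80364))/(-59*(137 - 303) + (-75191 - 1*(-34020))) = (6165087976/322695 + 1/(-80364))/(-59*(137 - 303) + (-75191 - 1*(-34020))) = (6165087976/322695 - 1/80364)/(-59*(-166) + (-75191 + 34020)) = 165150376593523/(8644353660*(9794 - 41171)) = (165150376593523/8644353660)/(-31377) = (165150376593523/8644353660)*(-1/31377) = -165150376593523/271233884789820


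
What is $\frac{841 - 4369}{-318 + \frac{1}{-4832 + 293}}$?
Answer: $\frac{16013592}{1443403} \approx 11.094$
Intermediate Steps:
$\frac{841 - 4369}{-318 + \frac{1}{-4832 + 293}} = - \frac{3528}{-318 + \frac{1}{-4539}} = - \frac{3528}{-318 - \frac{1}{4539}} = - \frac{3528}{- \frac{1443403}{4539}} = \left(-3528\right) \left(- \frac{4539}{1443403}\right) = \frac{16013592}{1443403}$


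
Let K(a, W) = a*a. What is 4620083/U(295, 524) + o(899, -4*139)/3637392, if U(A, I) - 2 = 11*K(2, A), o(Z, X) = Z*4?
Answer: 2100631638619/20915004 ≈ 1.0044e+5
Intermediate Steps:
K(a, W) = a²
o(Z, X) = 4*Z
U(A, I) = 46 (U(A, I) = 2 + 11*2² = 2 + 11*4 = 2 + 44 = 46)
4620083/U(295, 524) + o(899, -4*139)/3637392 = 4620083/46 + (4*899)/3637392 = 4620083*(1/46) + 3596*(1/3637392) = 4620083/46 + 899/909348 = 2100631638619/20915004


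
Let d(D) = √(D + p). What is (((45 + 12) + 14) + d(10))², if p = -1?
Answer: 5476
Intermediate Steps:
d(D) = √(-1 + D) (d(D) = √(D - 1) = √(-1 + D))
(((45 + 12) + 14) + d(10))² = (((45 + 12) + 14) + √(-1 + 10))² = ((57 + 14) + √9)² = (71 + 3)² = 74² = 5476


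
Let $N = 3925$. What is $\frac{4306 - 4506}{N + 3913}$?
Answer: $- \frac{100}{3919} \approx -0.025517$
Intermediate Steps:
$\frac{4306 - 4506}{N + 3913} = \frac{4306 - 4506}{3925 + 3913} = - \frac{200}{7838} = \left(-200\right) \frac{1}{7838} = - \frac{100}{3919}$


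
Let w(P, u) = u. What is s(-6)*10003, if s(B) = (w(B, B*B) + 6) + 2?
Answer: 440132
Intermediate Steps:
s(B) = 8 + B² (s(B) = (B*B + 6) + 2 = (B² + 6) + 2 = (6 + B²) + 2 = 8 + B²)
s(-6)*10003 = (8 + (-6)²)*10003 = (8 + 36)*10003 = 44*10003 = 440132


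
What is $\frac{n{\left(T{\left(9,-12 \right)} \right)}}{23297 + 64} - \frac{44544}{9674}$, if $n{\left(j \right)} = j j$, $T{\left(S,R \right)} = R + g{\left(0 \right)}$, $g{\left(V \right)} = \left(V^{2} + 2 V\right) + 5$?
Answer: $- \frac{520059179}{112997157} \approx -4.6024$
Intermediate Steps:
$g{\left(V \right)} = 5 + V^{2} + 2 V$
$T{\left(S,R \right)} = 5 + R$ ($T{\left(S,R \right)} = R + \left(5 + 0^{2} + 2 \cdot 0\right) = R + \left(5 + 0 + 0\right) = R + 5 = 5 + R$)
$n{\left(j \right)} = j^{2}$
$\frac{n{\left(T{\left(9,-12 \right)} \right)}}{23297 + 64} - \frac{44544}{9674} = \frac{\left(5 - 12\right)^{2}}{23297 + 64} - \frac{44544}{9674} = \frac{\left(-7\right)^{2}}{23361} - \frac{22272}{4837} = 49 \cdot \frac{1}{23361} - \frac{22272}{4837} = \frac{49}{23361} - \frac{22272}{4837} = - \frac{520059179}{112997157}$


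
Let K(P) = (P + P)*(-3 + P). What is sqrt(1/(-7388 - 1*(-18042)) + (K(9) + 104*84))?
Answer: sqrt(1003862250958)/10654 ≈ 94.042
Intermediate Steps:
K(P) = 2*P*(-3 + P) (K(P) = (2*P)*(-3 + P) = 2*P*(-3 + P))
sqrt(1/(-7388 - 1*(-18042)) + (K(9) + 104*84)) = sqrt(1/(-7388 - 1*(-18042)) + (2*9*(-3 + 9) + 104*84)) = sqrt(1/(-7388 + 18042) + (2*9*6 + 8736)) = sqrt(1/10654 + (108 + 8736)) = sqrt(1/10654 + 8844) = sqrt(94223977/10654) = sqrt(1003862250958)/10654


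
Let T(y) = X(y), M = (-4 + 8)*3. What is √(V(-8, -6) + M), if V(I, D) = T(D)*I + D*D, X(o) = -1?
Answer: 2*√14 ≈ 7.4833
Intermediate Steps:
M = 12 (M = 4*3 = 12)
T(y) = -1
V(I, D) = D² - I (V(I, D) = -I + D*D = -I + D² = D² - I)
√(V(-8, -6) + M) = √(((-6)² - 1*(-8)) + 12) = √((36 + 8) + 12) = √(44 + 12) = √56 = 2*√14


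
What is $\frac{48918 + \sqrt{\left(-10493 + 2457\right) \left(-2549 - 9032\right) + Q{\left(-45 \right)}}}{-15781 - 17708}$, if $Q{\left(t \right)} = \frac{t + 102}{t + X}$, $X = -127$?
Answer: $- \frac{16306}{11163} - \frac{\sqrt{688308116285}}{2880054} \approx -1.7488$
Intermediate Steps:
$Q{\left(t \right)} = \frac{102 + t}{-127 + t}$ ($Q{\left(t \right)} = \frac{t + 102}{t - 127} = \frac{102 + t}{-127 + t}$)
$\frac{48918 + \sqrt{\left(-10493 + 2457\right) \left(-2549 - 9032\right) + Q{\left(-45 \right)}}}{-15781 - 17708} = \frac{48918 + \sqrt{\left(-10493 + 2457\right) \left(-2549 - 9032\right) + \frac{102 - 45}{-127 - 45}}}{-15781 - 17708} = \frac{48918 + \sqrt{\left(-8036\right) \left(-11581\right) + \frac{1}{-172} \cdot 57}}{-33489} = \left(48918 + \sqrt{93064916 - \frac{57}{172}}\right) \left(- \frac{1}{33489}\right) = \left(48918 + \sqrt{\frac{16007165495}{172}}\right) \left(- \frac{1}{33489}\right) = \left(48918 + \frac{\sqrt{688308116285}}{86}\right) \left(- \frac{1}{33489}\right) = - \frac{16306}{11163} - \frac{\sqrt{688308116285}}{2880054}$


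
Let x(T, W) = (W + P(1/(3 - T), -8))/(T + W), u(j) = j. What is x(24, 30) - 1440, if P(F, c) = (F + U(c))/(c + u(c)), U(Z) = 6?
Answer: -26117405/18144 ≈ -1439.5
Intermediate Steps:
P(F, c) = (6 + F)/(2*c) (P(F, c) = (F + 6)/(c + c) = (6 + F)/((2*c)) = (6 + F)*(1/(2*c)) = (6 + F)/(2*c))
x(T, W) = (-3/8 + W - 1/(16*(3 - T)))/(T + W) (x(T, W) = (W + (½)*(6 + 1/(3 - T))/(-8))/(T + W) = (W + (½)*(-⅛)*(6 + 1/(3 - T)))/(T + W) = (W + (-3/8 - 1/(16*(3 - T))))/(T + W) = (-3/8 + W - 1/(16*(3 - T)))/(T + W))
x(24, 30) - 1440 = (1 + 2*(-3 + 24)*(-3 + 8*30))/(16*(-3 + 24)*(24 + 30)) - 1440 = (1/16)*(1 + 2*21*(-3 + 240))/(21*54) - 1440 = (1/16)*(1/21)*(1/54)*(1 + 2*21*237) - 1440 = (1/16)*(1/21)*(1/54)*(1 + 9954) - 1440 = (1/16)*(1/21)*(1/54)*9955 - 1440 = 9955/18144 - 1440 = -26117405/18144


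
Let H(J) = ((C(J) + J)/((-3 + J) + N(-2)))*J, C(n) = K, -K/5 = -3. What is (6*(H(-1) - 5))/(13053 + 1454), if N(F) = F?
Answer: -16/14507 ≈ -0.0011029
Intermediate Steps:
K = 15 (K = -5*(-3) = 15)
C(n) = 15
H(J) = J*(15 + J)/(-5 + J) (H(J) = ((15 + J)/((-3 + J) - 2))*J = ((15 + J)/(-5 + J))*J = J*(15 + J)/(-5 + J))
(6*(H(-1) - 5))/(13053 + 1454) = (6*(-(15 - 1)/(-5 - 1) - 5))/(13053 + 1454) = (6*(-1*14/(-6) - 5))/14507 = (6*(-1*(-1/6)*14 - 5))*(1/14507) = (6*(7/3 - 5))*(1/14507) = (6*(-8/3))*(1/14507) = -16*1/14507 = -16/14507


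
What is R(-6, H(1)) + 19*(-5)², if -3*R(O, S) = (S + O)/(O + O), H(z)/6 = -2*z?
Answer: 949/2 ≈ 474.50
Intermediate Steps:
H(z) = -12*z (H(z) = 6*(-2*z) = -12*z)
R(O, S) = -(O + S)/(6*O) (R(O, S) = -(S + O)/(3*(O + O)) = -(O + S)/(3*(2*O)) = -(O + S)*1/(2*O)/3 = -(O + S)/(6*O))
R(-6, H(1)) + 19*(-5)² = (⅙)*(-1*(-6) - (-12))/(-6) + 19*(-5)² = (⅙)*(-⅙)*(6 - 1*(-12)) + 19*25 = (⅙)*(-⅙)*(6 + 12) + 475 = (⅙)*(-⅙)*18 + 475 = -½ + 475 = 949/2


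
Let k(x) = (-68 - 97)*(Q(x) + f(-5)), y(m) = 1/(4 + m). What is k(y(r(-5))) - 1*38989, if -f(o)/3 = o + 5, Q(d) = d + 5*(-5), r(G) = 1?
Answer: -34897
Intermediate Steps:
Q(d) = -25 + d (Q(d) = d - 25 = -25 + d)
f(o) = -15 - 3*o (f(o) = -3*(o + 5) = -3*(5 + o) = -15 - 3*o)
k(x) = 4125 - 165*x (k(x) = (-68 - 97)*((-25 + x) + (-15 - 3*(-5))) = -165*((-25 + x) + (-15 + 15)) = -165*((-25 + x) + 0) = -165*(-25 + x) = 4125 - 165*x)
k(y(r(-5))) - 1*38989 = (4125 - 165/(4 + 1)) - 1*38989 = (4125 - 165/5) - 38989 = (4125 - 165*1/5) - 38989 = (4125 - 33) - 38989 = 4092 - 38989 = -34897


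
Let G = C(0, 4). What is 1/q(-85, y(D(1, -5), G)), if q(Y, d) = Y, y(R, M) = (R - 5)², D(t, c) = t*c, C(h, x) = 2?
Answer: -1/85 ≈ -0.011765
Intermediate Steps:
D(t, c) = c*t
G = 2
y(R, M) = (-5 + R)²
1/q(-85, y(D(1, -5), G)) = 1/(-85) = -1/85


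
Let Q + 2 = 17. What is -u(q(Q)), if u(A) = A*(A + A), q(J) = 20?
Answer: -800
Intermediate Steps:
Q = 15 (Q = -2 + 17 = 15)
u(A) = 2*A**2 (u(A) = A*(2*A) = 2*A**2)
-u(q(Q)) = -2*20**2 = -2*400 = -1*800 = -800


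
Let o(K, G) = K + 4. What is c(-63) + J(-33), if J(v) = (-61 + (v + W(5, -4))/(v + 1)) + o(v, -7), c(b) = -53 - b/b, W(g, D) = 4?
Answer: -4579/32 ≈ -143.09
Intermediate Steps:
o(K, G) = 4 + K
c(b) = -54 (c(b) = -53 - 1*1 = -53 - 1 = -54)
J(v) = -57 + v + (4 + v)/(1 + v) (J(v) = (-61 + (v + 4)/(v + 1)) + (4 + v) = (-61 + (4 + v)/(1 + v)) + (4 + v) = -57 + v + (4 + v)/(1 + v))
c(-63) + J(-33) = -54 + (-53 + (-33)**2 - 55*(-33))/(1 - 33) = -54 + (-53 + 1089 + 1815)/(-32) = -54 - 1/32*2851 = -54 - 2851/32 = -4579/32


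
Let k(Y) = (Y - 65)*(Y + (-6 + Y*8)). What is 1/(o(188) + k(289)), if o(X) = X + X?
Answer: 1/581656 ≈ 1.7192e-6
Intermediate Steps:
k(Y) = (-65 + Y)*(-6 + 9*Y) (k(Y) = (-65 + Y)*(Y + (-6 + 8*Y)) = (-65 + Y)*(-6 + 9*Y))
o(X) = 2*X
1/(o(188) + k(289)) = 1/(2*188 + (390 - 591*289 + 9*289²)) = 1/(376 + (390 - 170799 + 9*83521)) = 1/(376 + (390 - 170799 + 751689)) = 1/(376 + 581280) = 1/581656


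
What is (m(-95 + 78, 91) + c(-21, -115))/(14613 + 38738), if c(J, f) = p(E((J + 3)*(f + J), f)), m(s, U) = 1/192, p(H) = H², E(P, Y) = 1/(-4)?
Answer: 13/10243392 ≈ 1.2691e-6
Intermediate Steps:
E(P, Y) = -¼
m(s, U) = 1/192
c(J, f) = 1/16 (c(J, f) = (-¼)² = 1/16)
(m(-95 + 78, 91) + c(-21, -115))/(14613 + 38738) = (1/192 + 1/16)/(14613 + 38738) = (13/192)/53351 = (13/192)*(1/53351) = 13/10243392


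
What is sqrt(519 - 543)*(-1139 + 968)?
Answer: -342*I*sqrt(6) ≈ -837.73*I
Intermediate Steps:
sqrt(519 - 543)*(-1139 + 968) = sqrt(-24)*(-171) = (2*I*sqrt(6))*(-171) = -342*I*sqrt(6)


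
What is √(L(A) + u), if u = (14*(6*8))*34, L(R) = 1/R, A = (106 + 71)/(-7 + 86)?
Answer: 5*√28632759/177 ≈ 151.16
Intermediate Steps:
A = 177/79 ≈ 2.2405
u = 22848 (u = (14*48)*34 = 672*34 = 22848)
√(L(A) + u) = √(1/(177/79) + 22848) = √(79/177 + 22848) = √(4044175/177) = 5*√28632759/177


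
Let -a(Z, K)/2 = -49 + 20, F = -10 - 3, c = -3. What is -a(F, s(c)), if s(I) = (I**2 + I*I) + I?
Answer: -58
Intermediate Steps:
s(I) = I + 2*I**2 (s(I) = (I**2 + I**2) + I = 2*I**2 + I = I + 2*I**2)
F = -13
a(Z, K) = 58 (a(Z, K) = -2*(-49 + 20) = -2*(-29) = 58)
-a(F, s(c)) = -1*58 = -58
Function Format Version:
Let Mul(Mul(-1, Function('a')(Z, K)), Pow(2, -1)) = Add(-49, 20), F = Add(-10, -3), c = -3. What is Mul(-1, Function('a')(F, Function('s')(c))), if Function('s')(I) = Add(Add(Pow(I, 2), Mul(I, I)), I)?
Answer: -58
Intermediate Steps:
Function('s')(I) = Add(I, Mul(2, Pow(I, 2))) (Function('s')(I) = Add(Add(Pow(I, 2), Pow(I, 2)), I) = Add(Mul(2, Pow(I, 2)), I) = Add(I, Mul(2, Pow(I, 2))))
F = -13
Function('a')(Z, K) = 58 (Function('a')(Z, K) = Mul(-2, Add(-49, 20)) = Mul(-2, -29) = 58)
Mul(-1, Function('a')(F, Function('s')(c))) = Mul(-1, 58) = -58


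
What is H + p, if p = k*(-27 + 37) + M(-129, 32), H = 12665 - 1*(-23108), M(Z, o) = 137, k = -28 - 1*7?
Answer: 35560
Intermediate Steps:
k = -35 (k = -28 - 7 = -35)
H = 35773 (H = 12665 + 23108 = 35773)
p = -213 (p = -35*(-27 + 37) + 137 = -35*10 + 137 = -350 + 137 = -213)
H + p = 35773 - 213 = 35560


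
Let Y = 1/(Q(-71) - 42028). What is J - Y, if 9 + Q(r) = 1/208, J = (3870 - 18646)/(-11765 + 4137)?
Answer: 32299605986/16674226365 ≈ 1.9371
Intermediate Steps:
J = 3694/1907 (J = -14776/(-7628) = -14776*(-1/7628) = 3694/1907 ≈ 1.9371)
Q(r) = -1871/208 (Q(r) = -9 + 1/208 = -1871/208)
Y = -208/8743695 (Y = 1/(-1871/208 - 42028) = 1/(-8743695/208) = -208/8743695 ≈ -2.3789e-5)
J - Y = 3694/1907 - 1*(-208/8743695) = 3694/1907 + 208/8743695 = 32299605986/16674226365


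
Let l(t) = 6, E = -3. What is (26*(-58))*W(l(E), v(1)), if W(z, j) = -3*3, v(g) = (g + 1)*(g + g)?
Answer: 13572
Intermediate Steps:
v(g) = 2*g*(1 + g) (v(g) = (1 + g)*(2*g) = 2*g*(1 + g))
W(z, j) = -9
(26*(-58))*W(l(E), v(1)) = (26*(-58))*(-9) = -1508*(-9) = 13572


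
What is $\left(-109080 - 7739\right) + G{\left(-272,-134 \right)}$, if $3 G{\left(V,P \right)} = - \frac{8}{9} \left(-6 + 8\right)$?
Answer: $- \frac{3154129}{27} \approx -1.1682 \cdot 10^{5}$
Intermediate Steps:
$G{\left(V,P \right)} = - \frac{16}{27}$ ($G{\left(V,P \right)} = \frac{- \frac{8}{9} \left(-6 + 8\right)}{3} = \frac{\left(-8\right) \frac{1}{9} \cdot 2}{3} = \frac{\left(- \frac{8}{9}\right) 2}{3} = \frac{1}{3} \left(- \frac{16}{9}\right) = - \frac{16}{27}$)
$\left(-109080 - 7739\right) + G{\left(-272,-134 \right)} = \left(-109080 - 7739\right) - \frac{16}{27} = -116819 - \frac{16}{27} = - \frac{3154129}{27}$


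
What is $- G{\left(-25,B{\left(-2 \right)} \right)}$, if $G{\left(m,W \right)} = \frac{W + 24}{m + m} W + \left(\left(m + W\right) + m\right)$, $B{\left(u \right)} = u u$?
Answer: $\frac{1206}{25} \approx 48.24$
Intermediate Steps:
$B{\left(u \right)} = u^{2}$
$G{\left(m,W \right)} = W + 2 m + \frac{W \left(24 + W\right)}{2 m}$ ($G{\left(m,W \right)} = \frac{24 + W}{2 m} W + \left(\left(W + m\right) + m\right) = \left(24 + W\right) \frac{1}{2 m} W + \left(W + 2 m\right) = \frac{24 + W}{2 m} W + \left(W + 2 m\right) = \frac{W \left(24 + W\right)}{2 m} + \left(W + 2 m\right) = W + 2 m + \frac{W \left(24 + W\right)}{2 m}$)
$- G{\left(-25,B{\left(-2 \right)} \right)} = - \frac{\frac{\left(\left(-2\right)^{2}\right)^{2}}{2} + 12 \left(-2\right)^{2} - 25 \left(\left(-2\right)^{2} + 2 \left(-25\right)\right)}{-25} = - \frac{\left(-1\right) \left(\frac{4^{2}}{2} + 12 \cdot 4 - 25 \left(4 - 50\right)\right)}{25} = - \frac{\left(-1\right) \left(\frac{1}{2} \cdot 16 + 48 - -1150\right)}{25} = - \frac{\left(-1\right) \left(8 + 48 + 1150\right)}{25} = - \frac{\left(-1\right) 1206}{25} = \left(-1\right) \left(- \frac{1206}{25}\right) = \frac{1206}{25}$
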